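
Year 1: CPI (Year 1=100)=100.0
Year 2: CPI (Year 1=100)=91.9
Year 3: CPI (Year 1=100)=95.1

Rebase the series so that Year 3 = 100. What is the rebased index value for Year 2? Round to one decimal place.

96.6

Rebased(Year 2) = 91.9 / 95.1 × 100 = 96.6351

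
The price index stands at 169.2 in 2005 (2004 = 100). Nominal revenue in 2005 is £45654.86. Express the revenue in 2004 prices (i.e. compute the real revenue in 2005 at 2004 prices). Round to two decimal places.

26982.78

Real = Nominal ÷ (Index/100) = 45654.86 ÷ (169.2/100)
     = 45654.86 ÷ 1.692 = 26982.7778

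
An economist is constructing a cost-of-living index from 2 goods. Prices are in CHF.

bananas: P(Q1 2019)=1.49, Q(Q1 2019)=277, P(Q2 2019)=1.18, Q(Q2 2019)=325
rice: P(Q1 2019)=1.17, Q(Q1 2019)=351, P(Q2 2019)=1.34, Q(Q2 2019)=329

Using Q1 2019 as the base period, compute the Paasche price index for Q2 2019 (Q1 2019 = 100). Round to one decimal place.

94.8

Paasche price index uses current-period quantities as weights.
ΣP(Q2 2019)·Q(Q2 2019) = 1.18×325 + 1.34×329 = 383.5 + 440.86 = 824.36
ΣP(Q1 2019)·Q(Q2 2019) = 1.49×325 + 1.17×329 = 484.25 + 384.93 = 869.18
Index = 824.36 / 869.18 × 100 = 94.8434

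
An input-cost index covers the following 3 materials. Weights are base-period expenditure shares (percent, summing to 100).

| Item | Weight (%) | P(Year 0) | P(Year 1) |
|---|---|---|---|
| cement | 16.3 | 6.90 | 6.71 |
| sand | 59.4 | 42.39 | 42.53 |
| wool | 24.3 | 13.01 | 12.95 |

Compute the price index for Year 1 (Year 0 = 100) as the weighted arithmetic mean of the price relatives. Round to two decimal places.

cement: 16.3 × (6.71/6.90) = 16.3 × 0.972464 = 15.8512
sand: 59.4 × (42.53/42.39) = 59.4 × 1.003303 = 59.5962
wool: 24.3 × (12.95/13.01) = 24.3 × 0.995388 = 24.1879
Index = Σ wᵢ·(p₁ᵢ/p₀ᵢ) = 15.8512 + 59.5962 + 24.1879 = 99.6353

99.64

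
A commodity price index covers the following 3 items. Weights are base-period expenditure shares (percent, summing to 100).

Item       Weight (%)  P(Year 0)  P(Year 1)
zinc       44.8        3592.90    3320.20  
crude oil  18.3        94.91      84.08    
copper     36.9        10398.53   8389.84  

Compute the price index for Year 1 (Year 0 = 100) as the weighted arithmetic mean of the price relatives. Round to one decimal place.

87.4

zinc: 44.8 × (3320.20/3592.90) = 44.8 × 0.924100 = 41.3997
crude oil: 18.3 × (84.08/94.91) = 18.3 × 0.885892 = 16.2118
copper: 36.9 × (8389.84/10398.53) = 36.9 × 0.806829 = 29.7720
Index = Σ wᵢ·(p₁ᵢ/p₀ᵢ) = 41.3997 + 16.2118 + 29.7720 = 87.3835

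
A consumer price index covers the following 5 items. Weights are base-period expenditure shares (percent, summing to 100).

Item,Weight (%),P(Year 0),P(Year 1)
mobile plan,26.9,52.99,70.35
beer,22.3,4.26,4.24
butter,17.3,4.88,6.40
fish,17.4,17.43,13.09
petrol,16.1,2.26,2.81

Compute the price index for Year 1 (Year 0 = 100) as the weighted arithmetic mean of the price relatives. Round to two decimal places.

mobile plan: 26.9 × (70.35/52.99) = 26.9 × 1.327609 = 35.7127
beer: 22.3 × (4.24/4.26) = 22.3 × 0.995305 = 22.1953
butter: 17.3 × (6.40/4.88) = 17.3 × 1.311475 = 22.6885
fish: 17.4 × (13.09/17.43) = 17.4 × 0.751004 = 13.0675
petrol: 16.1 × (2.81/2.26) = 16.1 × 1.243363 = 20.0181
Index = Σ wᵢ·(p₁ᵢ/p₀ᵢ) = 35.7127 + 22.1953 + 22.6885 + 13.0675 + 20.0181 = 113.6821

113.68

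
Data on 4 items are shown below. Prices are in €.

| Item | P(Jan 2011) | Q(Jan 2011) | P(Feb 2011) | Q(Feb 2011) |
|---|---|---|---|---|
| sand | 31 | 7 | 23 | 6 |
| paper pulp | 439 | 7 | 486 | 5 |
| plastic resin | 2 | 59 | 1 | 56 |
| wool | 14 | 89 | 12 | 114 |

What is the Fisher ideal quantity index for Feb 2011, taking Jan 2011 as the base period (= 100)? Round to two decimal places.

86.48

Laspeyres component (base-period weights):
ΣP(Jan 2011)Q(Feb 2011) = 31×6 + 439×5 + 2×56 + 14×114 = 186 + 2195 + 112 + 1596 = 4089
ΣP(Jan 2011)Q(Jan 2011) = 31×7 + 439×7 + 2×59 + 14×89 = 217 + 3073 + 118 + 1246 = 4654
L = 4089 / 4654 × 100 = 87.8599
Paasche component (current-period weights):
ΣP(Feb 2011)Q(Feb 2011) = 23×6 + 486×5 + 1×56 + 12×114 = 138 + 2430 + 56 + 1368 = 3992
ΣP(Feb 2011)Q(Jan 2011) = 23×7 + 486×7 + 1×59 + 12×89 = 161 + 3402 + 59 + 1068 = 4690
P = 3992 / 4690 × 100 = 85.1173
Fisher = √(L × P) = √(87.8599 × 85.1173) = 86.4777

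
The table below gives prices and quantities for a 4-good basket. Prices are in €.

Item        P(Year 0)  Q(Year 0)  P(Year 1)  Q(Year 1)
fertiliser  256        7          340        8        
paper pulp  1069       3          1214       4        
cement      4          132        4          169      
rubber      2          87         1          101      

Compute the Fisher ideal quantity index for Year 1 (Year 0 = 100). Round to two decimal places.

Laspeyres component (base-period weights):
ΣP(Year 0)Q(Year 1) = 256×8 + 1069×4 + 4×169 + 2×101 = 2048 + 4276 + 676 + 202 = 7202
ΣP(Year 0)Q(Year 0) = 256×7 + 1069×3 + 4×132 + 2×87 = 1792 + 3207 + 528 + 174 = 5701
L = 7202 / 5701 × 100 = 126.3287
Paasche component (current-period weights):
ΣP(Year 1)Q(Year 1) = 340×8 + 1214×4 + 4×169 + 1×101 = 2720 + 4856 + 676 + 101 = 8353
ΣP(Year 1)Q(Year 0) = 340×7 + 1214×3 + 4×132 + 1×87 = 2380 + 3642 + 528 + 87 = 6637
P = 8353 / 6637 × 100 = 125.8551
Fisher = √(L × P) = √(126.3287 × 125.8551) = 126.0917

126.09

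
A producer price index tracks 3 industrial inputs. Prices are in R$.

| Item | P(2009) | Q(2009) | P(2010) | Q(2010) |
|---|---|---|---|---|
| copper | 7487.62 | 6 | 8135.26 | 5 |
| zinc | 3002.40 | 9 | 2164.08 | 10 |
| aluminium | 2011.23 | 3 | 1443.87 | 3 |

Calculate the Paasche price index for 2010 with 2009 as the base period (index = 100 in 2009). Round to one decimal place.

Paasche price index uses current-period quantities as weights.
ΣP(2010)·Q(2010) = 8135.26×5 + 2164.08×10 + 1443.87×3 = 40676.3 + 21640.8 + 4331.61 = 66648.71
ΣP(2009)·Q(2010) = 7487.62×5 + 3002.40×10 + 2011.23×3 = 37438.1 + 30024 + 6033.69 = 73495.79
Index = 66648.71 / 73495.79 × 100 = 90.6837

90.7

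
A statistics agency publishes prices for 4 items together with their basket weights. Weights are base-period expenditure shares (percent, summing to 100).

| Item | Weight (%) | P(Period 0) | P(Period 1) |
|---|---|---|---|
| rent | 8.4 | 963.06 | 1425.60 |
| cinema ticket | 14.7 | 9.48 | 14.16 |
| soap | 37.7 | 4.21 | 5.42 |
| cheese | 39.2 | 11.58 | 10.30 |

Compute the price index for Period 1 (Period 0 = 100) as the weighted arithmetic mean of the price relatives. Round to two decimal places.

rent: 8.4 × (1425.60/963.06) = 8.4 × 1.480282 = 12.4344
cinema ticket: 14.7 × (14.16/9.48) = 14.7 × 1.493671 = 21.9570
soap: 37.7 × (5.42/4.21) = 37.7 × 1.287411 = 48.5354
cheese: 39.2 × (10.30/11.58) = 39.2 × 0.889465 = 34.8670
Index = Σ wᵢ·(p₁ᵢ/p₀ᵢ) = 12.4344 + 21.9570 + 48.5354 + 34.8670 = 117.7937

117.79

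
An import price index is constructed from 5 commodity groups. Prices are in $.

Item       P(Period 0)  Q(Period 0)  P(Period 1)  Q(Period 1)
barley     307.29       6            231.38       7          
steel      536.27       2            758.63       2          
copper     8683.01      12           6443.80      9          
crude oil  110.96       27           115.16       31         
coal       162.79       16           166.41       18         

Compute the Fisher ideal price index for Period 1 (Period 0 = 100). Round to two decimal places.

Laspeyres component (base-period weights):
ΣP(Period 1)Q(Period 0) = 231.38×6 + 758.63×2 + 6443.80×12 + 115.16×27 + 166.41×16 = 1388.28 + 1517.26 + 77325.6 + 3109.32 + 2662.56 = 86003.02
ΣP(Period 0)Q(Period 0) = 307.29×6 + 536.27×2 + 8683.01×12 + 110.96×27 + 162.79×16 = 1843.74 + 1072.54 + 104196.12 + 2995.92 + 2604.64 = 112712.96
L = 86003.02 / 112712.96 × 100 = 76.3027
Paasche component (current-period weights):
ΣP(Period 1)Q(Period 1) = 231.38×7 + 758.63×2 + 6443.80×9 + 115.16×31 + 166.41×18 = 1619.66 + 1517.26 + 57994.2 + 3569.96 + 2995.38 = 67696.46
ΣP(Period 0)Q(Period 1) = 307.29×7 + 536.27×2 + 8683.01×9 + 110.96×31 + 162.79×18 = 2151.03 + 1072.54 + 78147.09 + 3439.76 + 2930.22 = 87740.64
P = 67696.46 / 87740.64 × 100 = 77.1552
Fisher = √(L × P) = √(76.3027 × 77.1552) = 76.7278

76.73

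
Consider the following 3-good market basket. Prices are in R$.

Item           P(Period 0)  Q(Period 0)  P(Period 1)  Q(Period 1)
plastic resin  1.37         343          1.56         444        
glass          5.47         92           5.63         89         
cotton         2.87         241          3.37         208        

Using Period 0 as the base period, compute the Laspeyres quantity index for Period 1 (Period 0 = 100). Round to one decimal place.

Laspeyres quantity index uses base-period prices as weights.
ΣP(Period 0)·Q(Period 1) = 1.37×444 + 5.47×89 + 2.87×208 = 608.28 + 486.83 + 596.96 = 1692.07
ΣP(Period 0)·Q(Period 0) = 1.37×343 + 5.47×92 + 2.87×241 = 469.91 + 503.24 + 691.67 = 1664.82
Index = 1692.07 / 1664.82 × 100 = 101.6368

101.6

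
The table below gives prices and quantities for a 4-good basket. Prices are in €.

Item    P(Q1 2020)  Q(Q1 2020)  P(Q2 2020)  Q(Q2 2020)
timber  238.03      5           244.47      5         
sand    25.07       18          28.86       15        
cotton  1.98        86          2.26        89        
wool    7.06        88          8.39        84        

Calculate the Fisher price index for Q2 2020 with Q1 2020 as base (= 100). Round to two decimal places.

109.80

Laspeyres component (base-period weights):
ΣP(Q2 2020)Q(Q1 2020) = 244.47×5 + 28.86×18 + 2.26×86 + 8.39×88 = 1222.35 + 519.48 + 194.36 + 738.32 = 2674.51
ΣP(Q1 2020)Q(Q1 2020) = 238.03×5 + 25.07×18 + 1.98×86 + 7.06×88 = 1190.15 + 451.26 + 170.28 + 621.28 = 2432.97
L = 2674.51 / 2432.97 × 100 = 109.9278
Paasche component (current-period weights):
ΣP(Q2 2020)Q(Q2 2020) = 244.47×5 + 28.86×15 + 2.26×89 + 8.39×84 = 1222.35 + 432.9 + 201.14 + 704.76 = 2561.15
ΣP(Q1 2020)Q(Q2 2020) = 238.03×5 + 25.07×15 + 1.98×89 + 7.06×84 = 1190.15 + 376.05 + 176.22 + 593.04 = 2335.46
P = 2561.15 / 2335.46 × 100 = 109.6636
Fisher = √(L × P) = √(109.9278 × 109.6636) = 109.7956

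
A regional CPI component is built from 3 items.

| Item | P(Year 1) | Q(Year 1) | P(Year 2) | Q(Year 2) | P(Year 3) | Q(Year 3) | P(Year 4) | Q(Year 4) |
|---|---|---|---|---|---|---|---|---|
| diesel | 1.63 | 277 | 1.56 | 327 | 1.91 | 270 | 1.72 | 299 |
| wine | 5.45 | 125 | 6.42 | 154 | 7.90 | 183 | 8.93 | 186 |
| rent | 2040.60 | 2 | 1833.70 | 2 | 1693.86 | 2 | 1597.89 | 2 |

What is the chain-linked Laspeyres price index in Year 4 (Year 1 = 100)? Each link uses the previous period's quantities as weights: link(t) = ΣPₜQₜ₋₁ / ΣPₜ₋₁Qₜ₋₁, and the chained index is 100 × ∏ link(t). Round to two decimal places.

94.18

Link Year 1→Year 2:
ΣP(Year 2)Q(Year 1) = 1.56×277 + 6.42×125 + 1833.70×2 = 432.12 + 802.5 + 3667.4 = 4902.02
ΣP(Year 1)Q(Year 1) = 1.63×277 + 5.45×125 + 2040.60×2 = 451.51 + 681.25 + 4081.2 = 5213.96
link = 4902.02/5213.96 = 0.940172
Link Year 2→Year 3:
ΣP(Year 3)Q(Year 2) = 1.91×327 + 7.90×154 + 1693.86×2 = 624.57 + 1216.6 + 3387.72 = 5228.89
ΣP(Year 2)Q(Year 2) = 1.56×327 + 6.42×154 + 1833.70×2 = 510.12 + 988.68 + 3667.4 = 5166.2
link = 5228.89/5166.2 = 1.012135
Link Year 3→Year 4:
ΣP(Year 4)Q(Year 3) = 1.72×270 + 8.93×183 + 1597.89×2 = 464.4 + 1634.19 + 3195.78 = 5294.37
ΣP(Year 3)Q(Year 3) = 1.91×270 + 7.90×183 + 1693.86×2 = 515.7 + 1445.7 + 3387.72 = 5349.12
link = 5294.37/5349.12 = 0.989765
Chained index = 100 × 0.940172 × 1.012135 × 0.989765 = 94.1841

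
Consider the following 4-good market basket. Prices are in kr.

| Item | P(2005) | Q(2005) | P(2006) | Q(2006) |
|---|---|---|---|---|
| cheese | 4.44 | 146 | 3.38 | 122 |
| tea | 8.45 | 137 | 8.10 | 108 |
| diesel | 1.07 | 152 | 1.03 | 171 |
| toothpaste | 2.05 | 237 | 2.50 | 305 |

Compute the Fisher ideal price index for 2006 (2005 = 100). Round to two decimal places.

Laspeyres component (base-period weights):
ΣP(2006)Q(2005) = 3.38×146 + 8.10×137 + 1.03×152 + 2.50×237 = 493.48 + 1109.7 + 156.56 + 592.5 = 2352.24
ΣP(2005)Q(2005) = 4.44×146 + 8.45×137 + 1.07×152 + 2.05×237 = 648.24 + 1157.65 + 162.64 + 485.85 = 2454.38
L = 2352.24 / 2454.38 × 100 = 95.8385
Paasche component (current-period weights):
ΣP(2006)Q(2006) = 3.38×122 + 8.10×108 + 1.03×171 + 2.50×305 = 412.36 + 874.8 + 176.13 + 762.5 = 2225.79
ΣP(2005)Q(2006) = 4.44×122 + 8.45×108 + 1.07×171 + 2.05×305 = 541.68 + 912.6 + 182.97 + 625.25 = 2262.5
P = 2225.79 / 2262.5 × 100 = 98.3775
Fisher = √(L × P) = √(95.8385 × 98.3775) = 97.0997

97.10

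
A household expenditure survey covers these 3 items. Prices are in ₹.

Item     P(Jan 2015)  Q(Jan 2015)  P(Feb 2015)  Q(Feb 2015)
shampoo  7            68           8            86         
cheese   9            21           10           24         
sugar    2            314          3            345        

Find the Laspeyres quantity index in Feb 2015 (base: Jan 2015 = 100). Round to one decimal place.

Laspeyres quantity index uses base-period prices as weights.
ΣP(Jan 2015)·Q(Feb 2015) = 7×86 + 9×24 + 2×345 = 602 + 216 + 690 = 1508
ΣP(Jan 2015)·Q(Jan 2015) = 7×68 + 9×21 + 2×314 = 476 + 189 + 628 = 1293
Index = 1508 / 1293 × 100 = 116.6280

116.6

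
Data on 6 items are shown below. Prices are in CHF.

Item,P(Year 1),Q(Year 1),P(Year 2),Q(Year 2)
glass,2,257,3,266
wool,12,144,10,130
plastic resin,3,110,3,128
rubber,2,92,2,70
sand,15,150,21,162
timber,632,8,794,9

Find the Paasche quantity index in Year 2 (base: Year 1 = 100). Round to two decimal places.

107.71

Paasche quantity index uses current-period prices as weights.
ΣP(Year 2)·Q(Year 2) = 3×266 + 10×130 + 3×128 + 2×70 + 21×162 + 794×9 = 798 + 1300 + 384 + 140 + 3402 + 7146 = 13170
ΣP(Year 2)·Q(Year 1) = 3×257 + 10×144 + 3×110 + 2×92 + 21×150 + 794×8 = 771 + 1440 + 330 + 184 + 3150 + 6352 = 12227
Index = 13170 / 12227 × 100 = 107.7124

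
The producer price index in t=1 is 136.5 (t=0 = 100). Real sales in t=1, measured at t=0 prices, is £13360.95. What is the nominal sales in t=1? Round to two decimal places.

Nominal = Real × (Index/100) = 13360.95 × (136.5/100)
        = 13360.95 × 1.365 = 18237.6967

18237.70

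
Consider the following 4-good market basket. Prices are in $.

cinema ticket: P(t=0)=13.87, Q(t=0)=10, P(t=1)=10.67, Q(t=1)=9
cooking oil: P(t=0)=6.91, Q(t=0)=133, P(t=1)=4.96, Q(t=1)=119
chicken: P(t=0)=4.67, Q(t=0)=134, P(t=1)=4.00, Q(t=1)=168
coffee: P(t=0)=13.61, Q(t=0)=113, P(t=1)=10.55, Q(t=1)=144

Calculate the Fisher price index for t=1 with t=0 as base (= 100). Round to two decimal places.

77.69

Laspeyres component (base-period weights):
ΣP(t=1)Q(t=0) = 10.67×10 + 4.96×133 + 4.00×134 + 10.55×113 = 106.7 + 659.68 + 536 + 1192.15 = 2494.53
ΣP(t=0)Q(t=0) = 13.87×10 + 6.91×133 + 4.67×134 + 13.61×113 = 138.7 + 919.03 + 625.78 + 1537.93 = 3221.44
L = 2494.53 / 3221.44 × 100 = 77.4352
Paasche component (current-period weights):
ΣP(t=1)Q(t=1) = 10.67×9 + 4.96×119 + 4.00×168 + 10.55×144 = 96.03 + 590.24 + 672 + 1519.2 = 2877.47
ΣP(t=0)Q(t=1) = 13.87×9 + 6.91×119 + 4.67×168 + 13.61×144 = 124.83 + 822.29 + 784.56 + 1959.84 = 3691.52
P = 2877.47 / 3691.52 × 100 = 77.9481
Fisher = √(L × P) = √(77.4352 × 77.9481) = 77.6913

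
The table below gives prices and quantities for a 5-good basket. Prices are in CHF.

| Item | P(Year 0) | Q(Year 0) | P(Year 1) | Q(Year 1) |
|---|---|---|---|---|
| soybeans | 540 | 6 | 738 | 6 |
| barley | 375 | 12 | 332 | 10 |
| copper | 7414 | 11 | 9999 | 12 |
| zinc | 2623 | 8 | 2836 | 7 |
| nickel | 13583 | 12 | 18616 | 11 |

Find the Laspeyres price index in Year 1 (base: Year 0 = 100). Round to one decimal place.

Laspeyres price index uses base-period quantities as weights.
ΣP(Year 1)·Q(Year 0) = 738×6 + 332×12 + 9999×11 + 2836×8 + 18616×12 = 4428 + 3984 + 109989 + 22688 + 223392 = 364481
ΣP(Year 0)·Q(Year 0) = 540×6 + 375×12 + 7414×11 + 2623×8 + 13583×12 = 3240 + 4500 + 81554 + 20984 + 162996 = 273274
Index = 364481 / 273274 × 100 = 133.3757

133.4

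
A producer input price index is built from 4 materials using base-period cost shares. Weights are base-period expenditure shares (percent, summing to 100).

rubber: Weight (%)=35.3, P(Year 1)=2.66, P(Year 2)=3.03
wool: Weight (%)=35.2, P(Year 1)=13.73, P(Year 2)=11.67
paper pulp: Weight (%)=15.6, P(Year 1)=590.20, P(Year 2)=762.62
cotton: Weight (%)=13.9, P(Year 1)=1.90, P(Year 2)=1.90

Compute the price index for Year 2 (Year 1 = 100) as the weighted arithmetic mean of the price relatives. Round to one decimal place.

rubber: 35.3 × (3.03/2.66) = 35.3 × 1.139098 = 40.2102
wool: 35.2 × (11.67/13.73) = 35.2 × 0.849964 = 29.9187
paper pulp: 15.6 × (762.62/590.20) = 15.6 × 1.292138 = 20.1574
cotton: 13.9 × (1.90/1.90) = 13.9 × 1.000000 = 13.9000
Index = Σ wᵢ·(p₁ᵢ/p₀ᵢ) = 40.2102 + 29.9187 + 20.1574 + 13.9000 = 104.1862

104.2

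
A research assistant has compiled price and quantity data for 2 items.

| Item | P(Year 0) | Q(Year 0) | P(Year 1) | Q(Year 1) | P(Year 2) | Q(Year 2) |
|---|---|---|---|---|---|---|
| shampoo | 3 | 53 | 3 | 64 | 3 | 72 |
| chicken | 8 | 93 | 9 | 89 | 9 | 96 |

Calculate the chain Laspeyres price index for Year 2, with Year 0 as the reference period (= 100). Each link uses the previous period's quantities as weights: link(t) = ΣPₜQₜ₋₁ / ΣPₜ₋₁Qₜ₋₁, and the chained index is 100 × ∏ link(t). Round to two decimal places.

Link Year 0→Year 1:
ΣP(Year 1)Q(Year 0) = 3×53 + 9×93 = 159 + 837 = 996
ΣP(Year 0)Q(Year 0) = 3×53 + 8×93 = 159 + 744 = 903
link = 996/903 = 1.102990
Link Year 1→Year 2:
ΣP(Year 2)Q(Year 1) = 3×64 + 9×89 = 192 + 801 = 993
ΣP(Year 1)Q(Year 1) = 3×64 + 9×89 = 192 + 801 = 993
link = 993/993 = 1.000000
Chained index = 100 × 1.102990 × 1.000000 = 110.2990

110.30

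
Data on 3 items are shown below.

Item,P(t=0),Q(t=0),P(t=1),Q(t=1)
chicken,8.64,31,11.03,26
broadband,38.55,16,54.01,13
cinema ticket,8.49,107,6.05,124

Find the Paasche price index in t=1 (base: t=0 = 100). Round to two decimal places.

97.78

Paasche price index uses current-period quantities as weights.
ΣP(t=1)·Q(t=1) = 11.03×26 + 54.01×13 + 6.05×124 = 286.78 + 702.13 + 750.2 = 1739.11
ΣP(t=0)·Q(t=1) = 8.64×26 + 38.55×13 + 8.49×124 = 224.64 + 501.15 + 1052.76 = 1778.55
Index = 1739.11 / 1778.55 × 100 = 97.7825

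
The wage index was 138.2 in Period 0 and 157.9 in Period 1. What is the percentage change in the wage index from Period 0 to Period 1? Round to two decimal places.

Change = (157.9 − 138.2) / 138.2 × 100
       = 19.7 / 138.2 × 100 = 14.2547%

14.25%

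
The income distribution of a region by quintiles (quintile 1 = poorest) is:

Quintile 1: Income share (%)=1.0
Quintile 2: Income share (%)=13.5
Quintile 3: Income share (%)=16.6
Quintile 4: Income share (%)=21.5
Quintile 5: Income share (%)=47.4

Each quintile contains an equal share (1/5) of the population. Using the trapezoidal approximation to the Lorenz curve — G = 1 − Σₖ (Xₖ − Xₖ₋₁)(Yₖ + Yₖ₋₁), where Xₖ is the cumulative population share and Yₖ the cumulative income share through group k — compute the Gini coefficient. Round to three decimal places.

0.403

Cumulative income shares Yₖ: 0.0100, 0.1450, 0.3110, 0.5260, 1.0000
Σ (Xₖ−Xₖ₋₁)(Yₖ+Yₖ₋₁) = (1/5)(0.0100+0.0000) + (1/5)(0.1450+0.0100) + (1/5)(0.3110+0.1450) + (1/5)(0.5260+0.3110) + (1/5)(1.0000+0.5260)
  = 0.0020 + 0.0310 + 0.0912 + 0.1674 + 0.3052 = 0.5968
G = 1 − 0.5968 = 0.4032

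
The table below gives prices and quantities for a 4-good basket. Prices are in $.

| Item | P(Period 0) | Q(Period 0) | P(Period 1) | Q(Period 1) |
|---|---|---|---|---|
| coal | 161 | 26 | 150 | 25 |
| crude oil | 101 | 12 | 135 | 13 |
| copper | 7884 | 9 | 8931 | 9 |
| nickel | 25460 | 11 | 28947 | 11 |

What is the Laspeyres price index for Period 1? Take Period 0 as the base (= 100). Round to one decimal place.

Laspeyres price index uses base-period quantities as weights.
ΣP(Period 1)·Q(Period 0) = 150×26 + 135×12 + 8931×9 + 28947×11 = 3900 + 1620 + 80379 + 318417 = 404316
ΣP(Period 0)·Q(Period 0) = 161×26 + 101×12 + 7884×9 + 25460×11 = 4186 + 1212 + 70956 + 280060 = 356414
Index = 404316 / 356414 × 100 = 113.4400

113.4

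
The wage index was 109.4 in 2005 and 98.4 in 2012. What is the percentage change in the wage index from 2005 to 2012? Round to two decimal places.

Change = (98.4 − 109.4) / 109.4 × 100
       = -11.0 / 109.4 × 100 = -10.0548%

-10.05%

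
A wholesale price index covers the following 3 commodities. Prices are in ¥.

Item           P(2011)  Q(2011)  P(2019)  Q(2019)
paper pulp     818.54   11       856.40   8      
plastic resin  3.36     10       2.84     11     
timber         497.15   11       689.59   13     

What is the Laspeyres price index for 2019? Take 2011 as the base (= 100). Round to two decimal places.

Laspeyres price index uses base-period quantities as weights.
ΣP(2019)·Q(2011) = 856.40×11 + 2.84×10 + 689.59×11 = 9420.4 + 28.4 + 7585.49 = 17034.29
ΣP(2011)·Q(2011) = 818.54×11 + 3.36×10 + 497.15×11 = 9003.94 + 33.6 + 5468.65 = 14506.19
Index = 17034.29 / 14506.19 × 100 = 117.4277

117.43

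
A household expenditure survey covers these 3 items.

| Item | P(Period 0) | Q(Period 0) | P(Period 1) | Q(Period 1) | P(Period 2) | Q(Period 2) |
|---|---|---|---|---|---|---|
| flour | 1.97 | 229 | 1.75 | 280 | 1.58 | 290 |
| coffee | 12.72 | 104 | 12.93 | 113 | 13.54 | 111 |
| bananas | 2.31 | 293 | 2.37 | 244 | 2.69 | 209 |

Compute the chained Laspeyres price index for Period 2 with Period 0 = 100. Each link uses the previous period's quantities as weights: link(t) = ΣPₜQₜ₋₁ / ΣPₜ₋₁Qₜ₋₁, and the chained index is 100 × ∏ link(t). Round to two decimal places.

103.47

Link Period 0→Period 1:
ΣP(Period 1)Q(Period 0) = 1.75×229 + 12.93×104 + 2.37×293 = 400.75 + 1344.72 + 694.41 = 2439.88
ΣP(Period 0)Q(Period 0) = 1.97×229 + 12.72×104 + 2.31×293 = 451.13 + 1322.88 + 676.83 = 2450.84
link = 2439.88/2450.84 = 0.995528
Link Period 1→Period 2:
ΣP(Period 2)Q(Period 1) = 1.58×280 + 13.54×113 + 2.69×244 = 442.4 + 1530.02 + 656.36 = 2628.78
ΣP(Period 1)Q(Period 1) = 1.75×280 + 12.93×113 + 2.37×244 = 490 + 1461.09 + 578.28 = 2529.37
link = 2628.78/2529.37 = 1.039302
Chained index = 100 × 0.995528 × 1.039302 = 103.4655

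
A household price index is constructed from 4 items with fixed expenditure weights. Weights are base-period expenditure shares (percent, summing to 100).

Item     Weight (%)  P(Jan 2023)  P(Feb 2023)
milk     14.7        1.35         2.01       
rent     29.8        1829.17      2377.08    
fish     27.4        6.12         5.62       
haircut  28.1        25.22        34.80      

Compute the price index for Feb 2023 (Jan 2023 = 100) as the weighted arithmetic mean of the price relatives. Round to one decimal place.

milk: 14.7 × (2.01/1.35) = 14.7 × 1.488889 = 21.8867
rent: 29.8 × (2377.08/1829.17) = 29.8 × 1.299540 = 38.7263
fish: 27.4 × (5.62/6.12) = 27.4 × 0.918301 = 25.1614
haircut: 28.1 × (34.80/25.22) = 28.1 × 1.379857 = 38.7740
Index = Σ wᵢ·(p₁ᵢ/p₀ᵢ) = 21.8867 + 38.7263 + 25.1614 + 38.7740 = 124.5484

124.5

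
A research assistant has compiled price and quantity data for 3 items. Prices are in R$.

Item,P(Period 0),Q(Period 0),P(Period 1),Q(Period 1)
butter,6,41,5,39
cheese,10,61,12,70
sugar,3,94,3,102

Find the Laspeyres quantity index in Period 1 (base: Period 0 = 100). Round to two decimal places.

108.96

Laspeyres quantity index uses base-period prices as weights.
ΣP(Period 0)·Q(Period 1) = 6×39 + 10×70 + 3×102 = 234 + 700 + 306 = 1240
ΣP(Period 0)·Q(Period 0) = 6×41 + 10×61 + 3×94 = 246 + 610 + 282 = 1138
Index = 1240 / 1138 × 100 = 108.9631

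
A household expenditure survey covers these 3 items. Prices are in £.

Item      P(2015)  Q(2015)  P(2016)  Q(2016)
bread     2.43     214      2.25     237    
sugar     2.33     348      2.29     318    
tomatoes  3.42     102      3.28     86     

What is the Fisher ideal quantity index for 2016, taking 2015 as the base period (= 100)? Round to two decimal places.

95.80

Laspeyres component (base-period weights):
ΣP(2015)Q(2016) = 2.43×237 + 2.33×318 + 3.42×86 = 575.91 + 740.94 + 294.12 = 1610.97
ΣP(2015)Q(2015) = 2.43×214 + 2.33×348 + 3.42×102 = 520.02 + 810.84 + 348.84 = 1679.7
L = 1610.97 / 1679.7 × 100 = 95.9082
Paasche component (current-period weights):
ΣP(2016)Q(2016) = 2.25×237 + 2.29×318 + 3.28×86 = 533.25 + 728.22 + 282.08 = 1543.55
ΣP(2016)Q(2015) = 2.25×214 + 2.29×348 + 3.28×102 = 481.5 + 796.92 + 334.56 = 1612.98
P = 1543.55 / 1612.98 × 100 = 95.6955
Fisher = √(L × P) = √(95.9082 × 95.6955) = 95.8018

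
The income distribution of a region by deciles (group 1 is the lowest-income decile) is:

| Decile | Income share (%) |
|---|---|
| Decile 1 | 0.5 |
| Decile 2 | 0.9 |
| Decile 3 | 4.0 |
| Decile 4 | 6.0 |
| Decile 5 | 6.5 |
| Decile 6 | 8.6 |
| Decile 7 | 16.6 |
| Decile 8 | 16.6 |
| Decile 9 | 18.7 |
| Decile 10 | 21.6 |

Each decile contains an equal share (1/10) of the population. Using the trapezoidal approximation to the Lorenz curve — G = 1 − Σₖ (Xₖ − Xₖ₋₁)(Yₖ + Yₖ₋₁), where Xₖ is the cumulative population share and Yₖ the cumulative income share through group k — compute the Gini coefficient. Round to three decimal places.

Cumulative income shares Yₖ: 0.0050, 0.0140, 0.0540, 0.1140, 0.1790, 0.2650, 0.4310, 0.5970, 0.7840, 1.0000
Σ (Xₖ−Xₖ₋₁)(Yₖ+Yₖ₋₁) = (1/10)(0.0050+0.0000) + (1/10)(0.0140+0.0050) + (1/10)(0.0540+0.0140) + (1/10)(0.1140+0.0540) + (1/10)(0.1790+0.1140) + (1/10)(0.2650+0.1790) + (1/10)(0.4310+0.2650) + (1/10)(0.5970+0.4310) + (1/10)(0.7840+0.5970) + (1/10)(1.0000+0.7840)
  = 0.0005 + 0.0019 + 0.0068 + 0.0168 + 0.0293 + 0.0444 + 0.0696 + 0.1028 + 0.1381 + 0.1784 = 0.5886
G = 1 − 0.5886 = 0.4114

0.411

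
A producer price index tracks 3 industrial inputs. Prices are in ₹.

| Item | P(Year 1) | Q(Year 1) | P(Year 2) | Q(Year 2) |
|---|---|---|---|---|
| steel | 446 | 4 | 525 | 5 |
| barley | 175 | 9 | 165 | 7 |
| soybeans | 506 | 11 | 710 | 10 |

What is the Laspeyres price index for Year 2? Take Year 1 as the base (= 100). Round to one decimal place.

127.7

Laspeyres price index uses base-period quantities as weights.
ΣP(Year 2)·Q(Year 1) = 525×4 + 165×9 + 710×11 = 2100 + 1485 + 7810 = 11395
ΣP(Year 1)·Q(Year 1) = 446×4 + 175×9 + 506×11 = 1784 + 1575 + 5566 = 8925
Index = 11395 / 8925 × 100 = 127.6751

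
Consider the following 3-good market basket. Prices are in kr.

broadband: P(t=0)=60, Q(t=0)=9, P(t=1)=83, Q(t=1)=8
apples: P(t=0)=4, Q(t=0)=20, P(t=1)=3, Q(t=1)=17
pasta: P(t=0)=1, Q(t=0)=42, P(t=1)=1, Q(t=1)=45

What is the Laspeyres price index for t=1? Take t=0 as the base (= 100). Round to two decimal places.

Laspeyres price index uses base-period quantities as weights.
ΣP(t=1)·Q(t=0) = 83×9 + 3×20 + 1×42 = 747 + 60 + 42 = 849
ΣP(t=0)·Q(t=0) = 60×9 + 4×20 + 1×42 = 540 + 80 + 42 = 662
Index = 849 / 662 × 100 = 128.2477

128.25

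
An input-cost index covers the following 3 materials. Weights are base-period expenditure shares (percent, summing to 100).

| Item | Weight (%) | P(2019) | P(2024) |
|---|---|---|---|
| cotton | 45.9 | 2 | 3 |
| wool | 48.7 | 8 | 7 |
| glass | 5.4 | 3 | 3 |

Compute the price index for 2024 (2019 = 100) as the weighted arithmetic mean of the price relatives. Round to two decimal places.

116.86

cotton: 45.9 × (3/2) = 45.9 × 1.500000 = 68.8500
wool: 48.7 × (7/8) = 48.7 × 0.875000 = 42.6125
glass: 5.4 × (3/3) = 5.4 × 1.000000 = 5.4000
Index = Σ wᵢ·(p₁ᵢ/p₀ᵢ) = 68.8500 + 42.6125 + 5.4000 = 116.8625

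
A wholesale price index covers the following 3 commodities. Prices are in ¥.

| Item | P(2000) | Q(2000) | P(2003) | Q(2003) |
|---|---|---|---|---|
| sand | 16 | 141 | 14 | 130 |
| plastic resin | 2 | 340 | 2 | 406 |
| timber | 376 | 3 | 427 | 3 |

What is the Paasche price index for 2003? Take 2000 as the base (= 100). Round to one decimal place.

Paasche price index uses current-period quantities as weights.
ΣP(2003)·Q(2003) = 14×130 + 2×406 + 427×3 = 1820 + 812 + 1281 = 3913
ΣP(2000)·Q(2003) = 16×130 + 2×406 + 376×3 = 2080 + 812 + 1128 = 4020
Index = 3913 / 4020 × 100 = 97.3383

97.3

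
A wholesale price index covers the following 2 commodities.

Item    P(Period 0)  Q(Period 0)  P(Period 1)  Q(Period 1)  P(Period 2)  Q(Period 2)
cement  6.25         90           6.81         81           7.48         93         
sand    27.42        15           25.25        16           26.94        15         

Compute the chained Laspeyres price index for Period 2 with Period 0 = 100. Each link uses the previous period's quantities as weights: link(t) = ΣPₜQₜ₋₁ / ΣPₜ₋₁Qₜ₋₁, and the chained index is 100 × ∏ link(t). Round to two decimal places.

110.50

Link Period 0→Period 1:
ΣP(Period 1)Q(Period 0) = 6.81×90 + 25.25×15 = 612.9 + 378.75 = 991.65
ΣP(Period 0)Q(Period 0) = 6.25×90 + 27.42×15 = 562.5 + 411.3 = 973.8
link = 991.65/973.8 = 1.018330
Link Period 1→Period 2:
ΣP(Period 2)Q(Period 1) = 7.48×81 + 26.94×16 = 605.88 + 431.04 = 1036.92
ΣP(Period 1)Q(Period 1) = 6.81×81 + 25.25×16 = 551.61 + 404 = 955.61
link = 1036.92/955.61 = 1.085087
Chained index = 100 × 1.018330 × 1.085087 = 110.4977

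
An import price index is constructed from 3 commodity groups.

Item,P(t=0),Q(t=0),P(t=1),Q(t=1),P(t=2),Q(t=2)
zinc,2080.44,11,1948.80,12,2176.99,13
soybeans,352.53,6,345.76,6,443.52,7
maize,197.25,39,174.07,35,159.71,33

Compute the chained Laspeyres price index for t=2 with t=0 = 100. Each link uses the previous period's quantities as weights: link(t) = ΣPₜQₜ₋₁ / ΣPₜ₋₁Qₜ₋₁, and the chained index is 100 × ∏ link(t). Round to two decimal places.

100.97

Link t=0→t=1:
ΣP(t=1)Q(t=0) = 1948.80×11 + 345.76×6 + 174.07×39 = 21436.8 + 2074.56 + 6788.73 = 30300.09
ΣP(t=0)Q(t=0) = 2080.44×11 + 352.53×6 + 197.25×39 = 22884.84 + 2115.18 + 7692.75 = 32692.77
link = 30300.09/32692.77 = 0.926813
Link t=1→t=2:
ΣP(t=2)Q(t=1) = 2176.99×12 + 443.52×6 + 159.71×35 = 26123.88 + 2661.12 + 5589.85 = 34374.85
ΣP(t=1)Q(t=1) = 1948.80×12 + 345.76×6 + 174.07×35 = 23385.6 + 2074.56 + 6092.45 = 31552.61
link = 34374.85/31552.61 = 1.089446
Chained index = 100 × 0.926813 × 1.089446 = 100.9712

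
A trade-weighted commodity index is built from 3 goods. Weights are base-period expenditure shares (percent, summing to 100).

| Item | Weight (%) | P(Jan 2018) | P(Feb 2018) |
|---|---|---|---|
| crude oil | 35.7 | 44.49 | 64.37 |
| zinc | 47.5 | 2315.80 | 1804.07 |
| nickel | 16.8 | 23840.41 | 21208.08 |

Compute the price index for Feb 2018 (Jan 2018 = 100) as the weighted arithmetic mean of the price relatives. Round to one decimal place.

crude oil: 35.7 × (64.37/44.49) = 35.7 × 1.446842 = 51.6523
zinc: 47.5 × (1804.07/2315.80) = 47.5 × 0.779027 = 37.0038
nickel: 16.8 × (21208.08/23840.41) = 16.8 × 0.889585 = 14.9450
Index = Σ wᵢ·(p₁ᵢ/p₀ᵢ) = 51.6523 + 37.0038 + 14.9450 = 103.6011

103.6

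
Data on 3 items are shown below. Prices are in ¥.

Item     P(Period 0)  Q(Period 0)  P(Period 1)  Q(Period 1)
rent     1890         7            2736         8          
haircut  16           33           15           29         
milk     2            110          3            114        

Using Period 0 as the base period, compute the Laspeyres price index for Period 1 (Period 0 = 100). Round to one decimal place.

Laspeyres price index uses base-period quantities as weights.
ΣP(Period 1)·Q(Period 0) = 2736×7 + 15×33 + 3×110 = 19152 + 495 + 330 = 19977
ΣP(Period 0)·Q(Period 0) = 1890×7 + 16×33 + 2×110 = 13230 + 528 + 220 = 13978
Index = 19977 / 13978 × 100 = 142.9174

142.9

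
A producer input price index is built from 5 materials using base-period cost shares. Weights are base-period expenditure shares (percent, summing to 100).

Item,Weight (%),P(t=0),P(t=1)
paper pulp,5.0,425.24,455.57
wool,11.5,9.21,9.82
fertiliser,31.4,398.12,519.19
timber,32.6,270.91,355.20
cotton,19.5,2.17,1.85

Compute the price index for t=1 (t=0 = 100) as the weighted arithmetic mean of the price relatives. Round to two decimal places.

paper pulp: 5.0 × (455.57/425.24) = 5.0 × 1.071324 = 5.3566
wool: 11.5 × (9.82/9.21) = 11.5 × 1.066232 = 12.2617
fertiliser: 31.4 × (519.19/398.12) = 31.4 × 1.304104 = 40.9489
timber: 32.6 × (355.20/270.91) = 32.6 × 1.311137 = 42.7431
cotton: 19.5 × (1.85/2.17) = 19.5 × 0.852535 = 16.6244
Index = Σ wᵢ·(p₁ᵢ/p₀ᵢ) = 5.3566 + 12.2617 + 40.9489 + 42.7431 + 16.6244 = 117.9346

117.93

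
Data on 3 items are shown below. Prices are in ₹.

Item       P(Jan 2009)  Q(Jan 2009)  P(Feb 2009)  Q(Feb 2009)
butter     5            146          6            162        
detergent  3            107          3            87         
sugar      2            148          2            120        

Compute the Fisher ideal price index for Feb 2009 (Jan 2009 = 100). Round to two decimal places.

111.60

Laspeyres component (base-period weights):
ΣP(Feb 2009)Q(Jan 2009) = 6×146 + 3×107 + 2×148 = 876 + 321 + 296 = 1493
ΣP(Jan 2009)Q(Jan 2009) = 5×146 + 3×107 + 2×148 = 730 + 321 + 296 = 1347
L = 1493 / 1347 × 100 = 110.8389
Paasche component (current-period weights):
ΣP(Feb 2009)Q(Feb 2009) = 6×162 + 3×87 + 2×120 = 972 + 261 + 240 = 1473
ΣP(Jan 2009)Q(Feb 2009) = 5×162 + 3×87 + 2×120 = 810 + 261 + 240 = 1311
P = 1473 / 1311 × 100 = 112.3570
Fisher = √(L × P) = √(110.8389 × 112.3570) = 111.5954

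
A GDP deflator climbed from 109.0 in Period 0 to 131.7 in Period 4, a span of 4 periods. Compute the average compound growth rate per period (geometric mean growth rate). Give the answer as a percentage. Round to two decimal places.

Growth factor = (131.7/109.0)^(1/4) = (1.208257)^(1/4) = 1.048431
Growth rate = 1.048431 − 1 = 0.048431 = 4.8431%

4.84%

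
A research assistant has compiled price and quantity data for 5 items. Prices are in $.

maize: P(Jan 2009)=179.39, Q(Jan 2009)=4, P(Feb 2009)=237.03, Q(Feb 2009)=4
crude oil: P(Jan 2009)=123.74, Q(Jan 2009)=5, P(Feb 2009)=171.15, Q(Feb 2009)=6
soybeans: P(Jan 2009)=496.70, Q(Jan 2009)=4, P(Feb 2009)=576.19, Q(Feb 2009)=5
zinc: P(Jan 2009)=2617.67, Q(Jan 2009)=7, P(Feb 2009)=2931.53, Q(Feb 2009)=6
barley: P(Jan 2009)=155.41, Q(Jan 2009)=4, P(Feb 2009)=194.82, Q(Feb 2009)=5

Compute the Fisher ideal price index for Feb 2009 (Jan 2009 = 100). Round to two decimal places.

114.38

Laspeyres component (base-period weights):
ΣP(Feb 2009)Q(Jan 2009) = 237.03×4 + 171.15×5 + 576.19×4 + 2931.53×7 + 194.82×4 = 948.12 + 855.75 + 2304.76 + 20520.71 + 779.28 = 25408.62
ΣP(Jan 2009)Q(Jan 2009) = 179.39×4 + 123.74×5 + 496.70×4 + 2617.67×7 + 155.41×4 = 717.56 + 618.7 + 1986.8 + 18323.69 + 621.64 = 22268.39
L = 25408.62 / 22268.39 × 100 = 114.1017
Paasche component (current-period weights):
ΣP(Feb 2009)Q(Feb 2009) = 237.03×4 + 171.15×6 + 576.19×5 + 2931.53×6 + 194.82×5 = 948.12 + 1026.9 + 2880.95 + 17589.18 + 974.1 = 23419.25
ΣP(Jan 2009)Q(Feb 2009) = 179.39×4 + 123.74×6 + 496.70×5 + 2617.67×6 + 155.41×5 = 717.56 + 742.44 + 2483.5 + 15706.02 + 777.05 = 20426.57
P = 23419.25 / 20426.57 × 100 = 114.6509
Fisher = √(L × P) = √(114.1017 × 114.6509) = 114.3760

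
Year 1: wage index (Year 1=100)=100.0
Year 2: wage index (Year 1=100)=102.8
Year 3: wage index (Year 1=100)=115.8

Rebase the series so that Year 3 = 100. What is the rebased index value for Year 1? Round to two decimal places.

86.36

Rebased(Year 1) = 100.0 / 115.8 × 100 = 86.3558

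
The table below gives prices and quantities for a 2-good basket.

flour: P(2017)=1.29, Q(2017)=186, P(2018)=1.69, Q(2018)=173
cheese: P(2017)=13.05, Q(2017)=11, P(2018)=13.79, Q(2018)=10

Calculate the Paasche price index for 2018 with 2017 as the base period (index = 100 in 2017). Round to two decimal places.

Paasche price index uses current-period quantities as weights.
ΣP(2018)·Q(2018) = 1.69×173 + 13.79×10 = 292.37 + 137.9 = 430.27
ΣP(2017)·Q(2018) = 1.29×173 + 13.05×10 = 223.17 + 130.5 = 353.67
Index = 430.27 / 353.67 × 100 = 121.6586

121.66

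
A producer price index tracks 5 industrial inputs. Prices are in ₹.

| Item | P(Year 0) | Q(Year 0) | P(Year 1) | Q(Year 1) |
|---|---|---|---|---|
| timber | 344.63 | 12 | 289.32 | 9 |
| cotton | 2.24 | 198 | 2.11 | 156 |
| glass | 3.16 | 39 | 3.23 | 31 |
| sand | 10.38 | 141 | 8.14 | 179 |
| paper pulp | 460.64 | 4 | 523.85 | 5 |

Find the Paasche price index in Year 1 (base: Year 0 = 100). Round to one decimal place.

92.2

Paasche price index uses current-period quantities as weights.
ΣP(Year 1)·Q(Year 1) = 289.32×9 + 2.11×156 + 3.23×31 + 8.14×179 + 523.85×5 = 2603.88 + 329.16 + 100.13 + 1457.06 + 2619.25 = 7109.48
ΣP(Year 0)·Q(Year 1) = 344.63×9 + 2.24×156 + 3.16×31 + 10.38×179 + 460.64×5 = 3101.67 + 349.44 + 97.96 + 1858.02 + 2303.2 = 7710.29
Index = 7109.48 / 7710.29 × 100 = 92.2077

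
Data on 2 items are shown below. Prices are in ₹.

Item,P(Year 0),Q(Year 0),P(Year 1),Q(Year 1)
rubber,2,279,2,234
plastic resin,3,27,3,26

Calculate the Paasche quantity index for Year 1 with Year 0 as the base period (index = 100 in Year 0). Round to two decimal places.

85.45

Paasche quantity index uses current-period prices as weights.
ΣP(Year 1)·Q(Year 1) = 2×234 + 3×26 = 468 + 78 = 546
ΣP(Year 1)·Q(Year 0) = 2×279 + 3×27 = 558 + 81 = 639
Index = 546 / 639 × 100 = 85.4460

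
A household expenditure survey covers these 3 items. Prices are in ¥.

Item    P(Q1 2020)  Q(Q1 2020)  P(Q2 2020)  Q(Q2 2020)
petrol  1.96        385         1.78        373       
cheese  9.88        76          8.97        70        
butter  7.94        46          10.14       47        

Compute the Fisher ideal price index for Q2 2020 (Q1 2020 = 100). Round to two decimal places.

98.24

Laspeyres component (base-period weights):
ΣP(Q2 2020)Q(Q1 2020) = 1.78×385 + 8.97×76 + 10.14×46 = 685.3 + 681.72 + 466.44 = 1833.46
ΣP(Q1 2020)Q(Q1 2020) = 1.96×385 + 9.88×76 + 7.94×46 = 754.6 + 750.88 + 365.24 = 1870.72
L = 1833.46 / 1870.72 × 100 = 98.0083
Paasche component (current-period weights):
ΣP(Q2 2020)Q(Q2 2020) = 1.78×373 + 8.97×70 + 10.14×47 = 663.94 + 627.9 + 476.58 = 1768.42
ΣP(Q1 2020)Q(Q2 2020) = 1.96×373 + 9.88×70 + 7.94×47 = 731.08 + 691.6 + 373.18 = 1795.86
P = 1768.42 / 1795.86 × 100 = 98.4720
Fisher = √(L × P) = √(98.0083 × 98.4720) = 98.2399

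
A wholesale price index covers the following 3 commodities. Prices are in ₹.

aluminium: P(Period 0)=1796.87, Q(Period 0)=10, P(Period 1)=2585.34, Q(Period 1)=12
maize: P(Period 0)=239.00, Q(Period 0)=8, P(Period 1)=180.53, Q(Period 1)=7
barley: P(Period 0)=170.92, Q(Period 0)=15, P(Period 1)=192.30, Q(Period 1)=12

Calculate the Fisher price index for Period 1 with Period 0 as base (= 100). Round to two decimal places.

Laspeyres component (base-period weights):
ΣP(Period 1)Q(Period 0) = 2585.34×10 + 180.53×8 + 192.30×15 = 25853.4 + 1444.24 + 2884.5 = 30182.14
ΣP(Period 0)Q(Period 0) = 1796.87×10 + 239.00×8 + 170.92×15 = 17968.7 + 1912 + 2563.8 = 22444.5
L = 30182.14 / 22444.5 × 100 = 134.4745
Paasche component (current-period weights):
ΣP(Period 1)Q(Period 1) = 2585.34×12 + 180.53×7 + 192.30×12 = 31024.08 + 1263.71 + 2307.6 = 34595.39
ΣP(Period 0)Q(Period 1) = 1796.87×12 + 239.00×7 + 170.92×12 = 21562.44 + 1673 + 2051.04 = 25286.48
P = 34595.39 / 25286.48 × 100 = 136.8138
Fisher = √(L × P) = √(134.4745 × 136.8138) = 135.6391

135.64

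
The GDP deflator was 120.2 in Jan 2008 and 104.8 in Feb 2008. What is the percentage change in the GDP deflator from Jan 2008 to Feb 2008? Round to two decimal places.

-12.81%

Change = (104.8 − 120.2) / 120.2 × 100
       = -15.4 / 120.2 × 100 = -12.8120%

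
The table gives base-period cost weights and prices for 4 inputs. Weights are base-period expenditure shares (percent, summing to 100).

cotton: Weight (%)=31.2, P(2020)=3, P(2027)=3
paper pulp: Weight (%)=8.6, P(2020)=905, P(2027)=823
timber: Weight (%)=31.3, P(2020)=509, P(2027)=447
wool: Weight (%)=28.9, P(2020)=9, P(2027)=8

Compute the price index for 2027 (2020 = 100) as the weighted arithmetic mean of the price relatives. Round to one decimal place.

cotton: 31.2 × (3/3) = 31.2 × 1.000000 = 31.2000
paper pulp: 8.6 × (823/905) = 8.6 × 0.909392 = 7.8208
timber: 31.3 × (447/509) = 31.3 × 0.878193 = 27.4874
wool: 28.9 × (8/9) = 28.9 × 0.888889 = 25.6889
Index = Σ wᵢ·(p₁ᵢ/p₀ᵢ) = 31.2000 + 7.8208 + 27.4874 + 25.6889 = 92.1971

92.2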